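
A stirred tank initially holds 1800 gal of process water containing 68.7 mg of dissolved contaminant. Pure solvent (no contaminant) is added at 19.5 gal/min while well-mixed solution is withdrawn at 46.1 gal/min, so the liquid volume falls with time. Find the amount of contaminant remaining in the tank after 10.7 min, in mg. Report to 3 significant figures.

Total volume: dV/dt = Q_in − Q_out = -26.600 gal/min, so V(t) = 1800 − 26.600 t and V(10.7) = 1515.4 gal.
No contaminant enters, so dm/dt = −Q_out · (m/V).
dm/m = −Q_out dt/(V₀ − 26.600 t); integrating gives ln(m/m₀) = −(Q_out/(Q_in−Q_out)) ln(V/V₀).
m = m₀ (V₀/V)^(Q_out/(Q_in−Q_out)) = 68.7 × (1800/1515.4)^(-1.7331) = 50.981 mg.

51.0 mg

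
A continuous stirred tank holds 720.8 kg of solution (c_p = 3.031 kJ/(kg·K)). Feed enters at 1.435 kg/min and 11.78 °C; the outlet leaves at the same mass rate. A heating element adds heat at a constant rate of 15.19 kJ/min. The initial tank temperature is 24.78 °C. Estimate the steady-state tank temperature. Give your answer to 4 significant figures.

Energy balance: M c_p dT/dt = ṁ c_p (T_in − T) + 15.19.
At steady state dT/dt = 0 ⇒ T_ss = T_in + Q̇/(ṁ c_p) = 11.78 + 15.19/(1.435·3.031) = 15.2724 °C.

15.27 °C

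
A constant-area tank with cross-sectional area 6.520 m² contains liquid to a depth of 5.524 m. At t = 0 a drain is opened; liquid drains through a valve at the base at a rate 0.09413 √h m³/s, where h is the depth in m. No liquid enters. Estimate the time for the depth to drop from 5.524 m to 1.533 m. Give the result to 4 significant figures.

154.1 s

With no inflow, A dh/dt = −0.09413 √h.
This is separable: 2 d(√h)/dt = −0.09413/A, so √h = √h₀ − (0.09413/(2A)) t.
t = 2A(√h₀ − √h)/0.09413 = 2·6.520·(√5.524 − √1.533)/0.09413
  = 13.0400 × (2.35032 − 1.23814) / 0.09413 = 154.072 s.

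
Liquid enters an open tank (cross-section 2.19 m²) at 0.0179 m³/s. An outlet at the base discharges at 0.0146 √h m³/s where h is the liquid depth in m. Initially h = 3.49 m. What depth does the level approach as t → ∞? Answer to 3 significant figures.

1.50 m

A dh/dt = Q_in − 0.0146 √h. Steady state requires inflow = outflow:
Q_in = 0.0146 √h_ss ⇒ √h_ss = 0.0179/0.0146 = 1.2260.
h_ss = 1.2260² = 1.5031 m. (Since h₀ = 3.49 m > h_ss, the level will fall toward this value.)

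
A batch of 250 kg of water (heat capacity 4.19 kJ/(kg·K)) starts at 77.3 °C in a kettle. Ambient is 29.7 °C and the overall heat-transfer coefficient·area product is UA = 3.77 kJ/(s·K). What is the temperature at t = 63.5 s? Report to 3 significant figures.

Unsteady energy balance on the tank contents: M c_p dT/dt = −UA(T − T_amb).
dT/dt = (T_ss − T)/τ with T_ss = T_amb = 29.700 °C, τ = M c_p/UA = 250·4.19/3.77 = 277.85 s.
Integrating: T(t) = T_ss + (T₀ − T_ss) e^(−t/τ).
T(63.5) = 29.700 + (47.600)·0.79569 = 67.575 °C.

67.6 °C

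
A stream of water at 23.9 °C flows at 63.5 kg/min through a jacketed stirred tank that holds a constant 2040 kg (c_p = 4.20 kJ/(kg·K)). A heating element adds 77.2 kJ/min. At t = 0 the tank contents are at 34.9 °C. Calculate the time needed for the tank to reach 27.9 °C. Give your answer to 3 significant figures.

34.1 min

M c_p dT/dt = ṁ c_p (T_in − T) + Q̇.
τ = M/ṁ = 32.126 min; T_ss = T_in + Q̇/(ṁ c_p) = 24.189 °C.
T(t) = T_ss + (T₀ − T_ss) e^(−t/τ). Set T = 27.9:
e^(−t/τ) = (27.9 − 24.189)/(34.9 − 24.189) = 0.34644
t = −32.126 · ln(0.34644) = 34.055 min.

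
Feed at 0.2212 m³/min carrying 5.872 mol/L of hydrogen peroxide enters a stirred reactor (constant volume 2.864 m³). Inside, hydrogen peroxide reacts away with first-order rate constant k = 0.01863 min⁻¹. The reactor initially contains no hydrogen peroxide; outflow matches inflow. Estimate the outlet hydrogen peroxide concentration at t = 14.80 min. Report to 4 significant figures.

3.586 mol/L

Species balance: V dC/dt = Q C_in − Q C − k V C.
dC/dt = (Q/V) C_in − (Q/V + k) C; effective rate a = Q/V + k = 0.0772346 + 0.01863 = 0.0958646 min⁻¹.
C_ss = Q C_in/(Q + kV) = 4.73086 mol/L; C(t) = C_ss + (C₀ − C_ss) e^(−a t).
C(14.80) = 4.73086 + (-4.73086)·e^(−0.0958646·14.80) = 4.73086 + (-4.73086)·0.242005 = 3.58596 mol/L.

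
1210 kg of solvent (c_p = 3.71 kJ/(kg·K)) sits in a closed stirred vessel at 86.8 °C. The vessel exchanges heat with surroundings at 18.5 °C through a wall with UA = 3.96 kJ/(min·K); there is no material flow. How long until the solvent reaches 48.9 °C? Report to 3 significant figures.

918 min

First-law balance (no shaft work): M c_p dT/dt = −UA(T − T_amb).
τ = M c_p/UA = 1133.6 min; T_ss = T_amb = 18.500 °C.
T(t) = T_ss + (T₀ − T_ss)e^(−t/τ); set T = 48.9:
t = −τ ln[(T − T_ss)/(T₀ − T_ss)] = −1133.6 · ln(0.44510) = 917.62 min.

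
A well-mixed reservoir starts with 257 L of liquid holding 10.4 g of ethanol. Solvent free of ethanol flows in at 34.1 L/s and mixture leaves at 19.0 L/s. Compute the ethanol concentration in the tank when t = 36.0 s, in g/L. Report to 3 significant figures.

Total volume: dV/dt = Q_in − Q_out = 15.100 L/s, so V(t) = 257 + 15.100 t and V(36.0) = 800.60 L.
Species balance (pure solvent in): dm/dt = −Q_out · m/V(t).
Separate: dm/m = −Q_out dt/V(t) ⇒ ln(m/m₀) = −(Q_out/(Q_in−Q_out)) ln(V/V₀).
m = m₀ (V₀/V)^(Q_out/(Q_in−Q_out)) = 10.4 × (257/800.60)^(1.2583) = 2.4894 g.
C = m/V = 2.4894/800.60 = 0.0031094 g/L.

0.00311 g/L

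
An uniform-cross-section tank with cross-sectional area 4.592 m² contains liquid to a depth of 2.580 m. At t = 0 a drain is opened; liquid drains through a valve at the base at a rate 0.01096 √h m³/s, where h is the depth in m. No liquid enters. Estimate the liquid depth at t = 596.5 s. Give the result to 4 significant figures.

A dh/dt = −Q_out = −0.01096 √h.
Separate and integrate: 2(√h − √h₀) = −(0.01096/A) t.
√h = √2.580 − 0.01096·596.5/(2·4.592) = 1.60624 − 0.711851 = 0.894387.
h = 0.894387² = 0.799928 m.

0.7999 m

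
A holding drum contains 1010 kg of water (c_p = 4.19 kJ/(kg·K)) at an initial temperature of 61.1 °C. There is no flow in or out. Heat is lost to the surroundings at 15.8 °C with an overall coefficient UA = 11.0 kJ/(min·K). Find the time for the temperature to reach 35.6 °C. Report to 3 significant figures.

Lumped-capacitance energy balance: M c_p dT/dt = UA(T_amb − T).
τ = M c_p/UA = 384.72 min; T_ss = T_amb = 15.800 °C.
T(t) = T_ss + (T₀ − T_ss)e^(−t/τ); set T = 35.6:
t = −τ ln[(T − T_ss)/(T₀ − T_ss)] = −384.72 · ln(0.43709) = 318.40 min.

318 min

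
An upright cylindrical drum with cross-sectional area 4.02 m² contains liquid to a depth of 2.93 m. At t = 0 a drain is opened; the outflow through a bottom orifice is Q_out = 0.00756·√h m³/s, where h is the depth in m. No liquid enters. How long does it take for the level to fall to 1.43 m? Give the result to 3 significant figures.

549 s

Unsteady balance on liquid volume: A dh/dt = −0.00756 √h.
This is separable: 2 d(√h)/dt = −0.00756/A, so √h = √h₀ − (0.00756/(2A)) t.
t = 2A(√h₀ − √h)/0.00756 = 2·4.02·(√2.93 − √1.43)/0.00756
  = 8.0400 × (1.7117 − 1.1958) / 0.00756 = 548.65 s.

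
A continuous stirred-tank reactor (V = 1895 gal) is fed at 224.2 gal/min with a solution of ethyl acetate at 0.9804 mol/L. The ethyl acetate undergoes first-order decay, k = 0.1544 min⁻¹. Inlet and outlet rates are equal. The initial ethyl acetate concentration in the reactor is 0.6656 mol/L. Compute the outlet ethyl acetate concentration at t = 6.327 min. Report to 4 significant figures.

0.4681 mol/L

V dC/dt = Q(C_in − C) − k V C.
dC/dt = (Q/V) C_in − (Q/V + k) C; effective rate a = Q/V + k = 0.118311 + 0.1544 = 0.272711 min⁻¹.
C_ss = Q C_in/(Q + kV) = 0.425330 mol/L; C(t) = C_ss + (C₀ − C_ss) e^(−a t).
C(6.327) = 0.425330 + (0.240270)·e^(−0.272711·6.327) = 0.425330 + (0.240270)·0.178094 = 0.468121 mol/L.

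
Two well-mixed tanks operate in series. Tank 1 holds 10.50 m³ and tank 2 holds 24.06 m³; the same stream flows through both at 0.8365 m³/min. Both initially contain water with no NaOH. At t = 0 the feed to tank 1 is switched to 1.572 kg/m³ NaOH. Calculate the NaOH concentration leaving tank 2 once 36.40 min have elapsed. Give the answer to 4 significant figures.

0.8522 kg/m³

Each tank obeys Vᵢ dCᵢ/dt = Q(Cᵢ₋₁ − Cᵢ), so τᵢ = Vᵢ/Q.
τ₁ = 10.50/0.8365 = 12.5523 min; τ₂ = 24.06/0.8365 = 28.7627 min.
Solving the cascade with C₁(0)=C₂(0)=0 gives C₂(t) = C_in[1 − (τ₁ e^(−t/τ₁) − τ₂ e^(−t/τ₂))/(τ₁ − τ₂)].
At t = 36.40: e^(−t/τ₁) = 0.0550306, e^(−t/τ₂) = 0.282090.
C₂ = 1.572·[1 − (12.5523·0.0550306 − 28.7627·0.282090)/(-16.2104)] = 1.572·0.542089 = 0.852164 kg/m³.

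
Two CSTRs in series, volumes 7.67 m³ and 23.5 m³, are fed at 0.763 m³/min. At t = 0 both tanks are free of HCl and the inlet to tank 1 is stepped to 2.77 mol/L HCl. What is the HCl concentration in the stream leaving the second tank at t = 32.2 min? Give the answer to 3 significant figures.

1.38 mol/L

Time constants: τᵢ = Vᵢ/Q for each well-mixed tank.
τ₁ = 7.67/0.763 = 10.052 min; τ₂ = 23.5/0.763 = 30.799 min.
Tank 1: C₁ = C_in(1 − e^(−t/τ₁)). Tank 2 (τ₁ ≠ τ₂): C₂ = C_in[1 − (τ₁ e^(−t/τ₁) − τ₂ e^(−t/τ₂))/(τ₁ − τ₂)].
At t = 32.2: e^(−t/τ₁) = 0.040632, e^(−t/τ₂) = 0.35153.
C₂ = 2.77·[1 − (10.052·0.040632 − 30.799·0.35153)/(-20.747)] = 2.77·0.49784 = 1.3790 mol/L.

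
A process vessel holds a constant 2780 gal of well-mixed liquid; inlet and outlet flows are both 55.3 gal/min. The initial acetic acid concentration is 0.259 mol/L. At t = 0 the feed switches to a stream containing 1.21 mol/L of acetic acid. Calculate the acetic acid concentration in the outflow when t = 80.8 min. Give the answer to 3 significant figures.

Mass balance on the solute (V constant): V dC/dt = Q(C_in − C).
Time constant τ = V/Q = 2780/55.3 = 50.271 min.
Solution: C(t) = C_in + (C₀ − C_in) e^(−t/τ).
C(80.8) = 1.21 + (0.259 − 1.21)·e^(−80.8/50.271) = 1.21 + (-0.95100)·0.20043 = 1.0194 mol/L.

1.02 mol/L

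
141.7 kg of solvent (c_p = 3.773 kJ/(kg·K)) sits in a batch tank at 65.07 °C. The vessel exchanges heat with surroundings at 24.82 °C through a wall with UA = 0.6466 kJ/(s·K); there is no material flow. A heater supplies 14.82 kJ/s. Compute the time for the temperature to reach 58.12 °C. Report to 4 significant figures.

Lumped-capacitance energy balance: M c_p dT/dt = UA(T_amb − T) + Q̇.
τ = M c_p/UA = 826.839 s; T_ss = T_amb + Q̇/UA = 24.82 + 14.82/0.6466 = 47.7399 °C.
T(t) = T_ss + (T₀ − T_ss)e^(−t/τ); set T = 58.12:
t = −τ ln[(T − T_ss)/(T₀ − T_ss)] = −826.839 · ln(0.598964) = 423.800 s.

423.8 s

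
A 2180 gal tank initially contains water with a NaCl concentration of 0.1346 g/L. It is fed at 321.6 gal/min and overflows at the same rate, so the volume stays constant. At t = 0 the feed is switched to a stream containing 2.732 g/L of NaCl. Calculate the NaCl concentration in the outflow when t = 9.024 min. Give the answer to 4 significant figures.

Unsteady species balance (constant V, well mixed): V dC/dt = Q(C_in − C).
Rewrite as dC/dt + C/τ = C_in/τ, τ = V/Q = 6.77861 min.
C approaches C_in exponentially: C(t) = C_in + (C₀ − C_in) e^(−t/τ).
C(9.024) = 2.732 + (0.1346 − 2.732)·e^(−9.024/6.77861) = 2.732 + (-2.59740)·0.264148 = 2.04590 g/L.

2.046 g/L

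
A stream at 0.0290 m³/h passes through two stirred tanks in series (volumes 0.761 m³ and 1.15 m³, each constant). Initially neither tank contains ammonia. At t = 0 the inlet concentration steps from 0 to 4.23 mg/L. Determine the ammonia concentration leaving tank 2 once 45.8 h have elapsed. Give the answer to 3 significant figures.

1.73 mg/L

Each tank obeys Vᵢ dCᵢ/dt = Q(Cᵢ₋₁ − Cᵢ), so τᵢ = Vᵢ/Q.
τ₁ = 0.761/0.0290 = 26.241 h; τ₂ = 1.15/0.0290 = 39.655 h.
Solving the cascade with C₁(0)=C₂(0)=0 gives C₂(t) = C_in[1 − (τ₁ e^(−t/τ₁) − τ₂ e^(−t/τ₂))/(τ₁ − τ₂)].
At t = 45.8: e^(−t/τ₁) = 0.17459, e^(−t/τ₂) = 0.31507.
C₂ = 4.23·[1 − (26.241·0.17459 − 39.655·0.31507)/(-13.414)] = 4.23·0.41010 = 1.7347 mg/L.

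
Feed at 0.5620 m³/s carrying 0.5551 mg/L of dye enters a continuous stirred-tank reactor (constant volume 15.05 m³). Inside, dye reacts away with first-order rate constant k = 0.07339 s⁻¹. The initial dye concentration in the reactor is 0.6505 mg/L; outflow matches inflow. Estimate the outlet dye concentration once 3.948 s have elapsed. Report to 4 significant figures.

0.4864 mg/L

V dC/dt = Q(C_in − C) − k V C.
This is linear with rate a = Q/V + k = 0.110732 s⁻¹.
C_ss = Q C_in/(Q + kV) = 0.187196 mg/L; C(t) = C_ss + (C₀ − C_ss) e^(−a t).
C(3.948) = 0.187196 + (0.463304)·e^(−0.110732·3.948) = 0.187196 + (0.463304)·0.645861 = 0.486426 mg/L.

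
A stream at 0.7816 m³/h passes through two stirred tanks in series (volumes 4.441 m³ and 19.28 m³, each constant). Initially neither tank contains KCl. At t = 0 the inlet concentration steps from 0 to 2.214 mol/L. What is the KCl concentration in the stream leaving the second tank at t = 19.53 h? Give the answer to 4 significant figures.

Species balance on tank i: dCᵢ/dt = (Cᵢ₋₁ − Cᵢ)/τᵢ with τᵢ = Vᵢ/Q.
τ₁ = 4.441/0.7816 = 5.68193 h; τ₂ = 19.28/0.7816 = 24.6673 h.
Tank 1: C₁ = C_in(1 − e^(−t/τ₁)). Tank 2 (τ₁ ≠ τ₂): C₂ = C_in[1 − (τ₁ e^(−t/τ₁) − τ₂ e^(−t/τ₂))/(τ₁ − τ₂)].
At t = 19.53: e^(−t/τ₁) = 0.0321543, e^(−t/τ₂) = 0.453058.
C₂ = 2.214·[1 − (5.68193·0.0321543 − 24.6673·0.453058)/(-18.9854)] = 2.214·0.420974 = 0.932037 mol/L.

0.9320 mol/L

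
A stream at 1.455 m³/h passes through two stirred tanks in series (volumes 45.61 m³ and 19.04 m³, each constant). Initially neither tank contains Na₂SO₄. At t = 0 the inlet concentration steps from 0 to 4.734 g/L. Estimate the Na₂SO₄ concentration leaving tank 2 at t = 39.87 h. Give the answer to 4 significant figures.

Time constants: τᵢ = Vᵢ/Q for each well-mixed tank.
τ₁ = 45.61/1.455 = 31.3471 h; τ₂ = 19.04/1.455 = 13.0859 h.
Tank 1: C₁ = C_in(1 − e^(−t/τ₁)). Tank 2 (τ₁ ≠ τ₂): C₂ = C_in[1 − (τ₁ e^(−t/τ₁) − τ₂ e^(−t/τ₂))/(τ₁ − τ₂)].
At t = 39.87: e^(−t/τ₁) = 0.280302, e^(−t/τ₂) = 0.0475113.
C₂ = 4.734·[1 − (31.3471·0.280302 − 13.0859·0.0475113)/(18.2612)] = 4.734·0.552881 = 2.61734 g/L.

2.617 g/L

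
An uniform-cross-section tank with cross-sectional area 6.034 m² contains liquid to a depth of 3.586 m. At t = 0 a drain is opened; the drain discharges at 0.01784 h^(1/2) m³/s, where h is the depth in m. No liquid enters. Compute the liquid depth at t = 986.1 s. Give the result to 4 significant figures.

A dh/dt = −Q_out = −0.01784 √h.
∫ h^(−1/2) dh = −(0.01784/A) ∫ dt, giving 2√h = 2√h₀ − (0.01784/A) t.
√h = √3.586 − 0.01784·986.1/(2·6.034) = 1.89367 − 1.45774 = 0.435932.
h = 0.435932² = 0.190037 m.

0.1900 m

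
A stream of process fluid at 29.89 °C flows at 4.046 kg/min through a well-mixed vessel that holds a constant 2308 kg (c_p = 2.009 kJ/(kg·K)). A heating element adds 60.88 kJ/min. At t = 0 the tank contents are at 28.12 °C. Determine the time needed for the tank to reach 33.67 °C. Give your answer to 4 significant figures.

521.8 min

M c_p dT/dt = ṁ c_p (T_in − T) + Q̇.
τ = M/ṁ = 570.440 min; T_ss = T_in + Q̇/(ṁ c_p) = 37.3798 °C.
T(t) = T_ss + (T₀ − T_ss) e^(−t/τ). Set T = 33.67:
e^(−t/τ) = (33.67 − 37.3798)/(28.12 − 37.3798) = 0.400633
t = −570.440 · ln(0.400633) = 521.786 min.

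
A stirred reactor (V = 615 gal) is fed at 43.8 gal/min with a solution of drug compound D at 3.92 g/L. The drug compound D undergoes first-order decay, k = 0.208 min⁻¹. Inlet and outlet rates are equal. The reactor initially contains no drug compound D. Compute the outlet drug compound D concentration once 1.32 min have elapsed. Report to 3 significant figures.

Species balance: V dC/dt = Q C_in − Q C − k V C.
This is linear with rate a = Q/V + k = 0.27922 min⁻¹.
C_ss = Q C_in/(Q + kV) = 0.99986 g/L; C(t) = C_ss + (C₀ − C_ss) e^(−a t).
C(1.32) = 0.99986 + (-0.99986)·e^(−0.27922·1.32) = 0.99986 + (-0.99986)·0.69172 = 0.30823 g/L.

0.308 g/L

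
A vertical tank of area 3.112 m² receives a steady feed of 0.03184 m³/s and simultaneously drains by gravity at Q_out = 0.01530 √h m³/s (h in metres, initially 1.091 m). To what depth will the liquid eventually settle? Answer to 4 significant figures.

4.331 m

Level balance: A dh/dt = 0.03184 − 0.01530 √h. Setting dh/dt = 0:
Q_in = 0.01530 √h_ss ⇒ √h_ss = 0.03184/0.01530 = 2.08105.
h_ss = 2.08105² = 4.33075 m. (Since h₀ = 1.091 m < h_ss, the level will rise toward this value.)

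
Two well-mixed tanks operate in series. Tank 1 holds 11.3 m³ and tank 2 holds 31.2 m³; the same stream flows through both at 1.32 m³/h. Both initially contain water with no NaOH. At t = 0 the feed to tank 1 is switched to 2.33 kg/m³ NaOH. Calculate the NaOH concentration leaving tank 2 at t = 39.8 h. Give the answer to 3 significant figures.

Species balance on tank i: dCᵢ/dt = (Cᵢ₋₁ − Cᵢ)/τᵢ with τᵢ = Vᵢ/Q.
τ₁ = 11.3/1.32 = 8.5606 h; τ₂ = 31.2/1.32 = 23.636 h.
Solving the cascade with C₁(0)=C₂(0)=0 gives C₂(t) = C_in[1 − (τ₁ e^(−t/τ₁) − τ₂ e^(−t/τ₂))/(τ₁ − τ₂)].
At t = 39.8: e^(−t/τ₁) = 0.0095692, e^(−t/τ₂) = 0.18566.
C₂ = 2.33·[1 − (8.5606·0.0095692 − 23.636·0.18566)/(-15.076)] = 2.33·0.71435 = 1.6644 kg/m³.

1.66 kg/m³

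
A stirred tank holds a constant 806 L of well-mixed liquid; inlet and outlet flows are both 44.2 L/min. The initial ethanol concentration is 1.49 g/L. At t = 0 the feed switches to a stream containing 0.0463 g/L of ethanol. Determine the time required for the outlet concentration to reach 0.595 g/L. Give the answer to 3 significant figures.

Unsteady species balance (constant V, well mixed): V dC/dt = Q(C_in − C), so τ = V/Q = 18.235 min.
C(t) = C_in + (C₀ − C_in) e^(−t/τ). Set C = 0.595 and solve for t:
e^(−t/τ) = (C − C_in)/(C₀ − C_in) = (0.595 − 0.0463)/(1.49 − 0.0463) = 0.38007
t = −τ ln(…) = 18.235 × 0.96741 = 17.641 min.

17.6 min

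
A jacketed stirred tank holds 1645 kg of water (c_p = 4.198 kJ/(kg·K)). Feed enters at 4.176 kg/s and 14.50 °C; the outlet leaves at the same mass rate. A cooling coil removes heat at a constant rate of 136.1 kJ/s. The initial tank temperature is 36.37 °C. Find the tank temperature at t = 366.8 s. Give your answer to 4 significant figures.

18.41 °C

Heat balance on the well-mixed liquid: M c_p dT/dt = ṁ c_p (T_in − T) − 136.1.
τ = M/ṁ = 393.918 s; T_ss = T_in − Q̇/(ṁ c_p) = 14.50 − 136.1/(4.176·4.198) = 6.73654 °C.
Integrating: T(t) = T_ss + (T₀ − T_ss) e^(−t/τ).
T(366.8) = 6.73654 + (29.6335)·e^(−366.8/393.918) = 6.73654 + (29.6335)·0.394097 = 18.4150 °C.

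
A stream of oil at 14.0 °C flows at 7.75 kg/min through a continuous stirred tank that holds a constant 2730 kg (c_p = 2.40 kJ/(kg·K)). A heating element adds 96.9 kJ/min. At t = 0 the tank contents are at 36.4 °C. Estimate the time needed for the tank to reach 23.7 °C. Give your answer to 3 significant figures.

473 min

Unsteady energy balance on the tank contents: M c_p dT/dt = ṁ c_p (T_in − T) + 96.9.
τ = M/ṁ = 352.26 min; T_ss = T_in + Q̇/(ṁ c_p) = 19.210 °C.
T(t) = T_ss + (T₀ − T_ss) e^(−t/τ). Set T = 23.7:
e^(−t/τ) = (23.7 − 19.210)/(36.4 − 19.210) = 0.26121
t = −352.26 · ln(0.26121) = 472.88 min.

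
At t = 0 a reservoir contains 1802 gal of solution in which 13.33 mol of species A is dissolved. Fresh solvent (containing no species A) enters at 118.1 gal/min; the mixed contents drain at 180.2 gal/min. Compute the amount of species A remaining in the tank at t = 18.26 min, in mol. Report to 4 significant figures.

0.7487 mol

Total volume: dV/dt = Q_in − Q_out = -62.1000 gal/min, so V(t) = 1802 − 62.1000 t and V(18.26) = 668.054 gal.
Solute balance: dm/dt = 0 − Q_out C = −Q_out m/V(t).
Separate: dm/m = −Q_out dt/V(t) ⇒ ln(m/m₀) = −(Q_out/(Q_in−Q_out)) ln(V/V₀).
m = m₀ (V₀/V)^(Q_out/(Q_in−Q_out)) = 13.33 × (1802/668.054)^(-2.90177) = 0.748741 mol.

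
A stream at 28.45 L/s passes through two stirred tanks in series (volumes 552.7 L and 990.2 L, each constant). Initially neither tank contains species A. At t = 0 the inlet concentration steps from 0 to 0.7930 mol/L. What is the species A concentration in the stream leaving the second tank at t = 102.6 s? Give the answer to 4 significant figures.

0.7040 mol/L

Time constants: τᵢ = Vᵢ/Q for each well-mixed tank.
τ₁ = 552.7/28.45 = 19.4271 s; τ₂ = 990.2/28.45 = 34.8049 s.
Solving the cascade with C₁(0)=C₂(0)=0 gives C₂(t) = C_in[1 − (τ₁ e^(−t/τ₁) − τ₂ e^(−t/τ₂))/(τ₁ − τ₂)].
At t = 102.6: e^(−t/τ₁) = 0.00508586, e^(−t/τ₂) = 0.0524519.
C₂ = 0.7930·[1 − (19.4271·0.00508586 − 34.8049·0.0524519)/(-15.3779)] = 0.7930·0.887710 = 0.703954 mol/L.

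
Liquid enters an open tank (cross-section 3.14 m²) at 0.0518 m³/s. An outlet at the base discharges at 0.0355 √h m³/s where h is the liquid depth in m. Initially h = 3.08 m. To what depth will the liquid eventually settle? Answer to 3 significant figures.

2.13 m

A dh/dt = Q_in − 0.0355 √h. Steady state requires inflow = outflow:
Q_in = 0.0355 √h_ss ⇒ √h_ss = 0.0518/0.0355 = 1.4592.
h_ss = 1.4592² = 2.1291 m. (Since h₀ = 3.08 m > h_ss, the level will fall toward this value.)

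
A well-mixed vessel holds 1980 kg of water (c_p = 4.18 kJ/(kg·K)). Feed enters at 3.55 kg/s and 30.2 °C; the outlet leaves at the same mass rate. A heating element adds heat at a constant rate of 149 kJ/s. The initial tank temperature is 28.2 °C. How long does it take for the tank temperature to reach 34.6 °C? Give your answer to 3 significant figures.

423 s

Energy balance: M c_p dT/dt = ṁ c_p (T_in − T) + 149.
τ = M/ṁ = 557.75 s; T_ss = T_in + Q̇/(ṁ c_p) = 40.241 °C.
T(t) = T_ss + (T₀ − T_ss) e^(−t/τ). Set T = 34.6:
e^(−t/τ) = (34.6 − 40.241)/(28.2 − 40.241) = 0.46849
t = −557.75 · ln(0.46849) = 422.91 s.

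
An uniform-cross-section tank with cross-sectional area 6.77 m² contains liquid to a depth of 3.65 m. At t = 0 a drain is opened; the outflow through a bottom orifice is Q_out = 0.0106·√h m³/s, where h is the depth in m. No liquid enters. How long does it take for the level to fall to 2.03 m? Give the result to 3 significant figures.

A dh/dt = −Q_out = −0.0106 √h.
This is separable: 2 d(√h)/dt = −0.0106/A, so √h = √h₀ − (0.0106/(2A)) t.
t = 2A(√h₀ − √h)/0.0106 = 2·6.77·(√3.65 − √2.03)/0.0106
  = 13.540 × (1.9105 − 1.4248) / 0.0106 = 620.43 s.

620 s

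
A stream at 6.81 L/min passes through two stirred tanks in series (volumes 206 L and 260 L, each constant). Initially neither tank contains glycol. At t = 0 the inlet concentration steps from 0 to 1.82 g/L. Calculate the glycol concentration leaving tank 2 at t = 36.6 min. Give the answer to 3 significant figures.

Each tank obeys Vᵢ dCᵢ/dt = Q(Cᵢ₋₁ − Cᵢ), so τᵢ = Vᵢ/Q.
τ₁ = 206/6.81 = 30.250 min; τ₂ = 260/6.81 = 38.179 min.
Tank 1: C₁ = C_in(1 − e^(−t/τ₁)). Tank 2 (τ₁ ≠ τ₂): C₂ = C_in[1 − (τ₁ e^(−t/τ₁) − τ₂ e^(−t/τ₂))/(τ₁ − τ₂)].
At t = 36.6: e^(−t/τ₁) = 0.29822, e^(−t/τ₂) = 0.38341.
C₂ = 1.82·[1 − (30.250·0.29822 − 38.179·0.38341)/(-7.9295)] = 1.82·0.29157 = 0.53067 g/L.

0.531 g/L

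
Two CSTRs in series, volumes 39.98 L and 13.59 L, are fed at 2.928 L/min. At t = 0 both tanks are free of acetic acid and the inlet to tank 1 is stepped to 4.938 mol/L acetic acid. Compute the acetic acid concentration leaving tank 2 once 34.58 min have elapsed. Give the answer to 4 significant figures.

4.345 mol/L

Species balance on tank i: dCᵢ/dt = (Cᵢ₋₁ − Cᵢ)/τᵢ with τᵢ = Vᵢ/Q.
τ₁ = 39.98/2.928 = 13.6544 min; τ₂ = 13.59/2.928 = 4.64139 min.
Solving the cascade with C₁(0)=C₂(0)=0 gives C₂(t) = C_in[1 − (τ₁ e^(−t/τ₁) − τ₂ e^(−t/τ₂))/(τ₁ − τ₂)].
At t = 34.58: e^(−t/τ₁) = 0.0794584, e^(−t/τ₂) = 0.000581239.
C₂ = 4.938·[1 − (13.6544·0.0794584 − 4.64139·0.000581239)/(9.01298)] = 4.938·0.879922 = 4.34506 mol/L.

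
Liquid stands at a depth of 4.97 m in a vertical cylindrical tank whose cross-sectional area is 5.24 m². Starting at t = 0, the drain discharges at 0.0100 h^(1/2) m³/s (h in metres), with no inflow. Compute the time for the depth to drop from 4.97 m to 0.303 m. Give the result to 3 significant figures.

With no inflow, A dh/dt = −0.0100 √h.
Separate and integrate: 2(√h − √h₀) = −(0.0100/A) t.
t = 2A(√h₀ − √h)/0.0100 = 2·5.24·(√4.97 − √0.303)/0.0100
  = 10.480 × (2.2293 − 0.55045) / 0.0100 = 1759.5 s.

1760 s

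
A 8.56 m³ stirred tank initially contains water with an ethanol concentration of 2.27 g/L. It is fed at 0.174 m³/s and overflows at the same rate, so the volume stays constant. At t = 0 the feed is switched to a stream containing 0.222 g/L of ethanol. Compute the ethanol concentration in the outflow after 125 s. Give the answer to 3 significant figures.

Accumulation = in − out for the solute gives V dC/dt = Q(C_in − C).
Rewrite as dC/dt + C/τ = C_in/τ, τ = V/Q = 49.195 s.
This is linear first-order; C(t) = C_in + (C₀ − C_in) e^(−t/τ).
C(125) = 0.222 + (2.27 − 0.222)·e^(−125/49.195) = 0.222 + (2.0480)·0.078796 = 0.38338 g/L.

0.383 g/L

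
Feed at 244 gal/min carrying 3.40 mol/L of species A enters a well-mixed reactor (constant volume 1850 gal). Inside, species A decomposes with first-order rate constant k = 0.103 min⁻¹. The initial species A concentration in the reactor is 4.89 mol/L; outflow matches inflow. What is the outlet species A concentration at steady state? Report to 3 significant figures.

Accumulation = in − out − consumed: V dC/dt = Q C_in − Q C − k V C.
At steady state: 0 = Q C_in − (Q + kV) C_ss, so C_ss = Q C_in/(Q + kV).
C_ss = 244·3.40/(244 + 0.103·1850) = 829.60/434.55 = 1.9091 mol/L.

1.91 mol/L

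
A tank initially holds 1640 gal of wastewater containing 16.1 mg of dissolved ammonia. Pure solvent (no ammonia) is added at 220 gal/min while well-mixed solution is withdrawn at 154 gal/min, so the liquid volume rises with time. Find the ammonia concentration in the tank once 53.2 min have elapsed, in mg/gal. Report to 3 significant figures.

Total volume: dV/dt = Q_in − Q_out = 66.000 gal/min, so V(t) = 1640 + 66.000 t and V(53.2) = 5151.2 gal.
Species balance (pure solvent in): dm/dt = −Q_out · m/V(t).
Separate: dm/m = −Q_out dt/V(t) ⇒ ln(m/m₀) = −(Q_out/(Q_in−Q_out)) ln(V/V₀).
m = m₀ (V₀/V)^(Q_out/(Q_in−Q_out)) = 16.1 × (1640/5151.2)^(2.3333) = 1.1143 mg.
C = m/V = 1.1143/5151.2 = 0.00021632 mg/gal.

0.000216 mg/gal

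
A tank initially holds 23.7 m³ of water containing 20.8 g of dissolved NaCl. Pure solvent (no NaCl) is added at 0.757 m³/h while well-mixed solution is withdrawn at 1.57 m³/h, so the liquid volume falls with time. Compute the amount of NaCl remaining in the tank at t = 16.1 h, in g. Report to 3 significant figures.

Total volume: dV/dt = Q_in − Q_out = -0.81300 m³/h, so V(t) = 23.7 − 0.81300 t and V(16.1) = 10.611 m³.
Solute balance: dm/dt = 0 − Q_out C = −Q_out m/V(t).
dm/m = −Q_out dt/(V₀ − 0.81300 t); integrating gives ln(m/m₀) = −(Q_out/(Q_in−Q_out)) ln(V/V₀).
m = m₀ (V₀/V)^(Q_out/(Q_in−Q_out)) = 20.8 × (23.7/10.611)^(-1.9311) = 4.4065 g.

4.41 g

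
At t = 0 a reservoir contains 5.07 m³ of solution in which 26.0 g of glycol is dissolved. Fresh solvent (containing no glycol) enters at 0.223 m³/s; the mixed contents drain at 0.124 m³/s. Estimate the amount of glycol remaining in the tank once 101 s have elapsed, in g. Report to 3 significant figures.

6.64 g

Total volume: dV/dt = Q_in − Q_out = 0.099000 m³/s, so V(t) = 5.07 + 0.099000 t and V(101) = 15.069 m³.
Species balance (pure solvent in): dm/dt = −Q_out · m/V(t).
dm/m = −Q_out dt/(V₀ + 0.099000 t); integrating gives ln(m/m₀) = −(Q_out/(Q_in−Q_out)) ln(V/V₀).
m = m₀ (V₀/V)^(Q_out/(Q_in−Q_out)) = 26.0 × (5.07/15.069)^(1.2525) = 6.6441 g.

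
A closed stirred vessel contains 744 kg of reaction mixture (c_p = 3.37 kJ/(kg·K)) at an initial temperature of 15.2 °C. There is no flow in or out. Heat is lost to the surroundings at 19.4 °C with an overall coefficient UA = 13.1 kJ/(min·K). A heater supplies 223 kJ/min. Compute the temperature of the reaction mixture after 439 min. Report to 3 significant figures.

34.3 °C

Heat balance on the well-mixed liquid: M c_p dT/dt = −UA(T − T_amb) + Q̇.
dT/dt = (T_ss − T)/τ with T_ss = T_amb + Q̇/UA = 19.4 + 223/13.1 = 36.423 °C, τ = M c_p/UA = 744·3.37/13.1 = 191.40 min.
Solution: T(t) = T_ss + (T₀ − T_ss) e^(−t/τ).
T(439) = 36.423 + (-21.223)·0.10089 = 34.282 °C.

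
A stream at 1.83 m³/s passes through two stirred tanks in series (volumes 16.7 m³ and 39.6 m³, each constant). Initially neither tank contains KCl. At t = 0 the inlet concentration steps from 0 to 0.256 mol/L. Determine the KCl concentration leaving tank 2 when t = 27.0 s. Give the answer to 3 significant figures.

0.139 mol/L

Time constants: τᵢ = Vᵢ/Q for each well-mixed tank.
τ₁ = 16.7/1.83 = 9.1257 s; τ₂ = 39.6/1.83 = 21.639 s.
Solving the cascade with C₁(0)=C₂(0)=0 gives C₂(t) = C_in[1 − (τ₁ e^(−t/τ₁) − τ₂ e^(−t/τ₂))/(τ₁ − τ₂)].
At t = 27.0: e^(−t/τ₁) = 0.051887, e^(−t/τ₂) = 0.28716.
C₂ = 0.256·[1 − (9.1257·0.051887 − 21.639·0.28716)/(-12.514)] = 0.256·0.54127 = 0.13857 mol/L.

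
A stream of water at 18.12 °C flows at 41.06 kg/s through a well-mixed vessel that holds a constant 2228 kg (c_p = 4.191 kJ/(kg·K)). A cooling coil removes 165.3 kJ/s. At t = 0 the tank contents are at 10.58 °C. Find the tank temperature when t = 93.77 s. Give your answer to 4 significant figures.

M c_p dT/dt = ṁ c_p (T_in − T) − Q̇.
Rearrange: dT/dt = (T_ss − T)/τ with τ = M/ṁ = 54.2621 s and T_ss = T_in − Q̇/(ṁ c_p) = 17.1594 °C.
T approaches T_ss exponentially: T(t) = T_ss + (T₀ − T_ss) e^(−t/τ).
T(93.77) = 17.1594 + (-6.57941)·e^(−93.77/54.2621) = 17.1594 + (-6.57941)·0.177622 = 15.9908 °C.

15.99 °C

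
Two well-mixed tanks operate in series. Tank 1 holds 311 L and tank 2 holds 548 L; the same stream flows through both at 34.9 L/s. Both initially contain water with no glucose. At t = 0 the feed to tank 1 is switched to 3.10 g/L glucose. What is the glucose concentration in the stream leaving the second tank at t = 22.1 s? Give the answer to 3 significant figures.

1.69 g/L

Species balance on tank i: dCᵢ/dt = (Cᵢ₋₁ − Cᵢ)/τᵢ with τᵢ = Vᵢ/Q.
τ₁ = 311/34.9 = 8.9112 s; τ₂ = 548/34.9 = 15.702 s.
Solving the cascade with C₁(0)=C₂(0)=0 gives C₂(t) = C_in[1 − (τ₁ e^(−t/τ₁) − τ₂ e^(−t/τ₂))/(τ₁ − τ₂)].
At t = 22.1: e^(−t/τ₁) = 0.083741, e^(−t/τ₂) = 0.24476.
C₂ = 3.10·[1 − (8.9112·0.083741 − 15.702·0.24476)/(-6.7908)] = 3.10·0.54394 = 1.6862 g/L.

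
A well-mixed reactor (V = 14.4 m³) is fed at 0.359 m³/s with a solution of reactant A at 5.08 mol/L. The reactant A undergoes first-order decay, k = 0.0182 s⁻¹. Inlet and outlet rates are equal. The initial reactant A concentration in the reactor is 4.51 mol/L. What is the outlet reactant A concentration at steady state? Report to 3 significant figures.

2.94 mol/L

Accumulation = in − out − consumed: V dC/dt = Q C_in − Q C − k V C.
Steady state (dC/dt = 0): C_ss = Q C_in/(Q + kV) = C_in/(1 + kV/Q).
C_ss = 0.359·5.08/(0.359 + 0.0182·14.4) = 1.8237/0.62108 = 2.9364 mol/L.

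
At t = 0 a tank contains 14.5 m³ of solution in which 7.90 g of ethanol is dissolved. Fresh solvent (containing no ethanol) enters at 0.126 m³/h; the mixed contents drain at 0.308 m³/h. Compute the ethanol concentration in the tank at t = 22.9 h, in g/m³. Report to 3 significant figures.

0.431 g/m³

Total volume: dV/dt = Q_in − Q_out = -0.18200 m³/h, so V(t) = 14.5 − 0.18200 t and V(22.9) = 10.332 m³.
Solute balance: dm/dt = 0 − Q_out C = −Q_out m/V(t).
dm/m = −Q_out dt/(V₀ − 0.18200 t); integrating gives ln(m/m₀) = −(Q_out/(Q_in−Q_out)) ln(V/V₀).
m = m₀ (V₀/V)^(Q_out/(Q_in−Q_out)) = 7.90 × (14.5/10.332)^(-1.6923) = 4.4521 g.
C = m/V = 4.4521/10.332 = 0.43089 g/m³.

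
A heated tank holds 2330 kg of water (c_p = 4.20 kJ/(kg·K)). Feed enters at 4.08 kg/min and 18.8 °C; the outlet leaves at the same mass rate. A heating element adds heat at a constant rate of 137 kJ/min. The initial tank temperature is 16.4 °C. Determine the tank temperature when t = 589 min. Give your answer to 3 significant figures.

23.1 °C

M c_p dT/dt = ṁ c_p (T_in − T) + Q̇.
Rearrange: dT/dt = (T_ss − T)/τ with τ = M/ṁ = 571.08 min and T_ss = T_in + Q̇/(ṁ c_p) = 26.795 °C.
Solution: T(t) = T_ss + (T₀ − T_ss) e^(−t/τ).
T(589) = 26.795 + (-10.395)·e^(−589/571.08) = 26.795 + (-10.395)·0.35651 = 23.089 °C.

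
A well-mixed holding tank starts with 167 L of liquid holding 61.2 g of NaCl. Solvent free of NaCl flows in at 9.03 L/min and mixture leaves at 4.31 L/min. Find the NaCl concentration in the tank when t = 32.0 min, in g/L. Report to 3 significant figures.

Total volume: dV/dt = Q_in − Q_out = 4.7200 L/min, so V(t) = 167 + 4.7200 t and V(32.0) = 318.04 L.
Solute balance: dm/dt = 0 − Q_out C = −Q_out m/V(t).
Separate: dm/m = −Q_out dt/V(t) ⇒ ln(m/m₀) = −(Q_out/(Q_in−Q_out)) ln(V/V₀).
m = m₀ (V₀/V)^(Q_out/(Q_in−Q_out)) = 61.2 × (167/318.04)^(0.91314) = 33.985 g.
C = m/V = 33.985/318.04 = 0.10686 g/L.

0.107 g/L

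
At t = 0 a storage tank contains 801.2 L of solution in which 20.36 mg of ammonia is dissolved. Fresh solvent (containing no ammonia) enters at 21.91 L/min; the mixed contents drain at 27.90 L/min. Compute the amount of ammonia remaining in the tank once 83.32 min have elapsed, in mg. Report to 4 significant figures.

0.2167 mg

Total volume: dV/dt = Q_in − Q_out = -5.99000 L/min, so V(t) = 801.2 − 5.99000 t and V(83.32) = 302.113 L.
Species balance (pure solvent in): dm/dt = −Q_out · m/V(t).
Separate: dm/m = −Q_out dt/V(t) ⇒ ln(m/m₀) = −(Q_out/(Q_in−Q_out)) ln(V/V₀).
m = m₀ (V₀/V)^(Q_out/(Q_in−Q_out)) = 20.36 × (801.2/302.113)^(-4.65776) = 0.216712 mg.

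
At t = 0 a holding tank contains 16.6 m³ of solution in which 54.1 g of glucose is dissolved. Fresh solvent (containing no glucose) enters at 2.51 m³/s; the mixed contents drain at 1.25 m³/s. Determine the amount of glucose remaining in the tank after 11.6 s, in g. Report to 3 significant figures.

Let m(t) be the amount of glucose. Volume: V(t) = V₀ + (Q_in − Q_out) t = 16.6 + 1.2600 t; V(11.6) = 31.216 m³.
Species balance (pure solvent in): dm/dt = −Q_out · m/V(t).
dm/m = −Q_out dt/(V₀ + 1.2600 t); integrating gives ln(m/m₀) = −(Q_out/(Q_in−Q_out)) ln(V/V₀).
m = m₀ (V₀/V)^(Q_out/(Q_in−Q_out)) = 54.1 × (16.6/31.216)^(0.99206) = 28.914 g.

28.9 g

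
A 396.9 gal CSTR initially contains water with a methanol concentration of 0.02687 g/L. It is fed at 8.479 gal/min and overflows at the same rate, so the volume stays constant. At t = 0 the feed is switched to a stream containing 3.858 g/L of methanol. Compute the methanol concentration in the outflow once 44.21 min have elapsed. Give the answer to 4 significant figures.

Transient balance on the dissolved component: V dC/dt = Q(C_in − C).
Time constant τ = V/Q = 396.9/8.479 = 46.8098 min.
C approaches C_in exponentially: C(t) = C_in + (C₀ − C_in) e^(−t/τ).
C(44.21) = 3.858 + (0.02687 − 3.858)·e^(−44.21/46.8098) = 3.858 + (-3.83113)·0.388889 = 2.36812 g/L.

2.368 g/L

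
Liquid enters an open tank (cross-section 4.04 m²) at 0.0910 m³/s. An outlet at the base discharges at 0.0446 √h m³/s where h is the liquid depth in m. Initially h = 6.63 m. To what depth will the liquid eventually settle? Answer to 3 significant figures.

A dh/dt = Q_in − 0.0446 √h. Steady state requires inflow = outflow:
Q_in = 0.0446 √h_ss ⇒ √h_ss = 0.0910/0.0446 = 2.0404.
h_ss = 2.0404² = 4.1631 m. (Since h₀ = 6.63 m > h_ss, the level will fall toward this value.)

4.16 m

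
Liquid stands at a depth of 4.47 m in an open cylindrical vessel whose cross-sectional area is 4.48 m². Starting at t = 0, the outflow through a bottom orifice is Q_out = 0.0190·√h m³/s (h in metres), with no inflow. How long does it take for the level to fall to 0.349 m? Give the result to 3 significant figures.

718 s

A dh/dt = −Q_out = −0.0190 √h.
Separate and integrate: 2(√h − √h₀) = −(0.0190/A) t.
t = 2A(√h₀ − √h)/0.0190 = 2·4.48·(√4.47 − √0.349)/0.0190
  = 8.9600 × (2.1142 − 0.59076) / 0.0190 = 718.44 s.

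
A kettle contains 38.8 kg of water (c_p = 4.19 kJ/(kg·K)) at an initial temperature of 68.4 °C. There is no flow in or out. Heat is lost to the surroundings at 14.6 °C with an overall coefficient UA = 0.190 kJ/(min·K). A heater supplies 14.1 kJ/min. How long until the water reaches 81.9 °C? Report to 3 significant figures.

927 min

M c_p dT/dt = −UA(T − T_amb) + Q̇.
τ = M c_p/UA = 855.64 min; T_ss = T_amb + Q̇/UA = 14.6 + 14.1/0.190 = 88.811 °C.
T(t) = T_ss + (T₀ − T_ss)e^(−t/τ); set T = 81.9:
t = −τ ln[(T − T_ss)/(T₀ − T_ss)] = −855.64 · ln(0.33858) = 926.66 min.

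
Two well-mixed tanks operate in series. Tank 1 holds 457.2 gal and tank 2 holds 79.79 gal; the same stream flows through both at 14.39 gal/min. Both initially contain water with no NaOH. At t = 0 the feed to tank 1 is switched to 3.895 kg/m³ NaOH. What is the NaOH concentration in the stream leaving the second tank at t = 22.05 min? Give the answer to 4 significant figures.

Species balance on tank i: dCᵢ/dt = (Cᵢ₋₁ − Cᵢ)/τᵢ with τᵢ = Vᵢ/Q.
τ₁ = 457.2/14.39 = 31.7721 min; τ₂ = 79.79/14.39 = 5.54482 min.
Tank 1: C₁ = C_in(1 − e^(−t/τ₁)). Tank 2 (τ₁ ≠ τ₂): C₂ = C_in[1 − (τ₁ e^(−t/τ₁) − τ₂ e^(−t/τ₂))/(τ₁ − τ₂)].
At t = 22.05: e^(−t/τ₁) = 0.499571, e^(−t/τ₂) = 0.0187477.
C₂ = 3.895·[1 − (31.7721·0.499571 − 5.54482·0.0187477)/(26.2272)] = 3.895·0.398776 = 1.55323 kg/m³.

1.553 kg/m³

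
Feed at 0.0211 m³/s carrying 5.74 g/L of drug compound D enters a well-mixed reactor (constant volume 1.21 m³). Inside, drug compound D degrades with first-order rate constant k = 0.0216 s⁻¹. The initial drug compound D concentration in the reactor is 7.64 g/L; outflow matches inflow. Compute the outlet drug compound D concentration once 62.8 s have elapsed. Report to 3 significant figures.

3.00 g/L

Accumulation = in − out − consumed: V dC/dt = Q C_in − Q C − k V C.
This is linear with rate a = Q/V + k = 0.039038 s⁻¹.
C_ss = Q C_in/(Q + kV) = 2.5640 g/L; C(t) = C_ss + (C₀ − C_ss) e^(−a t).
C(62.8) = 2.5640 + (5.0760)·e^(−0.039038·62.8) = 2.5640 + (5.0760)·0.086157 = 3.0013 g/L.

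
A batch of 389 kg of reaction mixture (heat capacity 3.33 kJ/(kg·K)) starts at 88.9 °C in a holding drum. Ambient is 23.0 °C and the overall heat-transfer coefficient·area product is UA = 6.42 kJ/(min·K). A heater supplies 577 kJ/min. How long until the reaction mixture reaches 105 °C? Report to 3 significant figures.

225 min

Lumped-capacitance energy balance: M c_p dT/dt = UA(T_amb − T) + Q̇.
τ = M c_p/UA = 201.77 min; T_ss = T_amb + Q̇/UA = 23.0 + 577/6.42 = 112.88 °C.
T(t) = T_ss + (T₀ − T_ss)e^(−t/τ); set T = 105:
t = −τ ln[(T − T_ss)/(T₀ − T_ss)] = −201.77 · ln(0.32848) = 224.63 min.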